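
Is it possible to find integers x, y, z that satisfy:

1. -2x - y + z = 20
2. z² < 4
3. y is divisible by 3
Yes

Take x = -10, y = 0, z = 0. Substituting into each constraint:
  (1) -2(-10) + 0 + 0 = 20 ✓
  (2) z² = (0)² = 0, and 0 < 4 ✓
  (3) 0 = 3 × 0, remainder 0 ✓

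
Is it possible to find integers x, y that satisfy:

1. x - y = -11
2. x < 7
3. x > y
No

A contradictory subset is {x - y = -11, x > y}. No integer assignment can satisfy these jointly:

  - x - y = -11: is a linear equation tying the variables together
  - x > y: bounds one variable relative to another variable

From the equation, x − y = -11, i.e. x − y = -11; but x > y requires x − y ≥ 1. Contradiction.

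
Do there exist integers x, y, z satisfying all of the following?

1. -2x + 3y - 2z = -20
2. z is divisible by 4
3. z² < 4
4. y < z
Yes

Take x = 7, y = -2, z = 0. Substituting into each constraint:
  (1) -2(7) + 3(-2) - 2(0) = -20 ✓
  (2) 0 = 4 × 0, remainder 0 ✓
  (3) z² = (0)² = 0, and 0 < 4 ✓
  (4) -2 < 0 ✓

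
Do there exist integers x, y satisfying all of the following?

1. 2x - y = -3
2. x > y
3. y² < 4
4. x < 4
No

A contradictory subset is {2x - y = -3, x > y, y² < 4}. No integer assignment can satisfy these jointly:

  - 2x - y = -3: is a linear equation tying the variables together
  - x > y: bounds one variable relative to another variable
  - y² < 4: restricts y to |y| ≤ 1

Propagating the comparison: x > y and y ≥ -1 give x ≥ 0. Range argument: with x ∈ [0, ∞], y ∈ [-1, 1], the left side of the equation is at least -1, but the right side is -3 < -1. No integer solution exists.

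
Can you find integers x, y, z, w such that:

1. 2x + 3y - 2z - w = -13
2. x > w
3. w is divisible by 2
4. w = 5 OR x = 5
Yes

Take x = 5, y = 1, z = 13, w = 0. Substituting into each constraint:
  (1) 2(5) + 3(1) - 2(13) + 0 = -13 ✓
  (2) 5 > 0 ✓
  (3) 0 = 2 × 0, remainder 0 ✓
  (4) x = 5, target 5 ✓ (second branch holds)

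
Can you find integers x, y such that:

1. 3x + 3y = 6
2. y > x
Yes

Take x = 0, y = 2. Substituting into each constraint:
  (1) 3(0) + 3(2) = 6 ✓
  (2) 2 > 0 ✓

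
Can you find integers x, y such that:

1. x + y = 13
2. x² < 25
Yes

Take x = 0, y = 13. Substituting into each constraint:
  (1) 0 + 13 = 13 ✓
  (2) x² = (0)² = 0, and 0 < 25 ✓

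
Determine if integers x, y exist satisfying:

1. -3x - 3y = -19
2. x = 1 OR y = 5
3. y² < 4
No

Even the single constraint (-3x - 3y = -19) is infeasible over the integers.

  - -3x - 3y = -19: every term on the left is divisible by 3, so the LHS ≡ 0 (mod 3), but the RHS -19 is not — no integer solution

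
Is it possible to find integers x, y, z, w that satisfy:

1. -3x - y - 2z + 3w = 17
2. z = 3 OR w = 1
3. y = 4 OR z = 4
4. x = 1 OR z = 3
Yes

Take x = 0, y = 4, z = 3, w = 9. Substituting into each constraint:
  (1) -3(0) + (-4) - 2(3) + 3(9) = 17 ✓
  (2) z = 3, target 3 ✓ (first branch holds)
  (3) y = 4, target 4 ✓ (first branch holds)
  (4) z = 3, target 3 ✓ (second branch holds)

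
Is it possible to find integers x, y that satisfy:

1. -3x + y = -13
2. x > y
Yes

Take x = 0, y = -13. Substituting into each constraint:
  (1) -3(0) + (-13) = -13 ✓
  (2) 0 > -13 ✓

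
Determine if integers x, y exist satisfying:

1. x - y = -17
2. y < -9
Yes

Take x = -27, y = -10. Substituting into each constraint:
  (1) (-27) + 10 = -17 ✓
  (2) -10 < -9 ✓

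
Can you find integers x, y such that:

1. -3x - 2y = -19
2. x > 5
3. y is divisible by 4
Yes

Take x = 9, y = -4. Substituting into each constraint:
  (1) -3(9) - 2(-4) = -19 ✓
  (2) 9 > 5 ✓
  (3) -4 = 4 × -1, remainder 0 ✓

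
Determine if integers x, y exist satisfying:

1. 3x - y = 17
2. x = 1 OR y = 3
Yes

Take x = 1, y = -14. Substituting into each constraint:
  (1) 3(1) + 14 = 17 ✓
  (2) x = 1, target 1 ✓ (first branch holds)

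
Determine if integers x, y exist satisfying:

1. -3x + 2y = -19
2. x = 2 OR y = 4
Yes

Take x = 9, y = 4. Substituting into each constraint:
  (1) -3(9) + 2(4) = -19 ✓
  (2) y = 4, target 4 ✓ (second branch holds)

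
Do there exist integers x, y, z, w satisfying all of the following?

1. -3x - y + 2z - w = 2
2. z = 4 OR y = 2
Yes

Take x = 2, y = 0, z = 4, w = 0. Substituting into each constraint:
  (1) -3(2) + 0 + 2(4) + 0 = 2 ✓
  (2) z = 4, target 4 ✓ (first branch holds)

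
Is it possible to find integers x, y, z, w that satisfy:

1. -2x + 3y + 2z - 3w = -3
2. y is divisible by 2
Yes

Take x = 0, y = 0, z = 0, w = 1. Substituting into each constraint:
  (1) -2(0) + 3(0) + 2(0) - 3(1) = -3 ✓
  (2) 0 = 2 × 0, remainder 0 ✓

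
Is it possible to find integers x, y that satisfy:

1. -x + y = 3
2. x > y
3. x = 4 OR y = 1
No

A contradictory subset is {-x + y = 3, x > y}. No integer assignment can satisfy these jointly:

  - -x + y = 3: is a linear equation tying the variables together
  - x > y: bounds one variable relative to another variable

From the equation, x − y = -3, i.e. x − y = -3; but x > y requires x − y ≥ 1. Contradiction.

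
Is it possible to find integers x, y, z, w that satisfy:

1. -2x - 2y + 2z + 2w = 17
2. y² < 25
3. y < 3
No

Even the single constraint (-2x - 2y + 2z + 2w = 17) is infeasible over the integers.

  - -2x - 2y + 2z + 2w = 17: every term on the left is divisible by 2, so the LHS ≡ 0 (mod 2), but the RHS 17 is not — no integer solution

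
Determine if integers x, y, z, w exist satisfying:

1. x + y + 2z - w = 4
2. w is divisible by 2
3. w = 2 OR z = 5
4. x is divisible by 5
Yes

Take x = 0, y = -6, z = 5, w = 0. Substituting into each constraint:
  (1) 0 + (-6) + 2(5) + 0 = 4 ✓
  (2) 0 = 2 × 0, remainder 0 ✓
  (3) z = 5, target 5 ✓ (second branch holds)
  (4) 0 = 5 × 0, remainder 0 ✓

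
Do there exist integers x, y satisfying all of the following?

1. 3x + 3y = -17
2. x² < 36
No

Even the single constraint (3x + 3y = -17) is infeasible over the integers.

  - 3x + 3y = -17: every term on the left is divisible by 3, so the LHS ≡ 0 (mod 3), but the RHS -17 is not — no integer solution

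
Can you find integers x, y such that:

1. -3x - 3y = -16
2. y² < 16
No

Even the single constraint (-3x - 3y = -16) is infeasible over the integers.

  - -3x - 3y = -16: every term on the left is divisible by 3, so the LHS ≡ 0 (mod 3), but the RHS -16 is not — no integer solution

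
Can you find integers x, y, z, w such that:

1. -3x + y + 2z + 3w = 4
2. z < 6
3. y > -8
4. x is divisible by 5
Yes

Take x = 0, y = 0, z = 2, w = 0. Substituting into each constraint:
  (1) -3(0) + 0 + 2(2) + 3(0) = 4 ✓
  (2) 2 < 6 ✓
  (3) 0 > -8 ✓
  (4) 0 = 5 × 0, remainder 0 ✓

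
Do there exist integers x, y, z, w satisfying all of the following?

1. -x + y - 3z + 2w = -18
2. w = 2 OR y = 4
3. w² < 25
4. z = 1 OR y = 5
Yes

Take x = 0, y = 5, z = 9, w = 2. Substituting into each constraint:
  (1) 0 + 5 - 3(9) + 2(2) = -18 ✓
  (2) w = 2, target 2 ✓ (first branch holds)
  (3) w² = (2)² = 4, and 4 < 25 ✓
  (4) y = 5, target 5 ✓ (second branch holds)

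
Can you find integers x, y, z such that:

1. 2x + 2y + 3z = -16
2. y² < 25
Yes

Take x = -8, y = 0, z = 0. Substituting into each constraint:
  (1) 2(-8) + 2(0) + 3(0) = -16 ✓
  (2) y² = (0)² = 0, and 0 < 25 ✓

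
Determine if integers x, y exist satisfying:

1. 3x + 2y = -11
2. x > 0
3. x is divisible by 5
Yes

Take x = 5, y = -13. Substituting into each constraint:
  (1) 3(5) + 2(-13) = -11 ✓
  (2) 5 > 0 ✓
  (3) 5 = 5 × 1, remainder 0 ✓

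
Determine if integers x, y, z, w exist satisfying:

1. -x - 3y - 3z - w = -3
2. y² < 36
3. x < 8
Yes

Take x = 0, y = 1, z = 0, w = 0. Substituting into each constraint:
  (1) 0 - 3(1) - 3(0) + 0 = -3 ✓
  (2) y² = (1)² = 1, and 1 < 36 ✓
  (3) 0 < 8 ✓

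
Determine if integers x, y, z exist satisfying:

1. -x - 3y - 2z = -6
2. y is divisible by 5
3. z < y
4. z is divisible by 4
Yes

Take x = -17, y = 5, z = 4. Substituting into each constraint:
  (1) 17 - 3(5) - 2(4) = -6 ✓
  (2) 5 = 5 × 1, remainder 0 ✓
  (3) 4 < 5 ✓
  (4) 4 = 4 × 1, remainder 0 ✓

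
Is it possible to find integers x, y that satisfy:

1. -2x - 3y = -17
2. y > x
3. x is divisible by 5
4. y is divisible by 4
No

A contradictory subset is {-2x - 3y = -17, y is divisible by 4}. No integer assignment can satisfy these jointly:

  - -2x - 3y = -17: is a linear equation tying the variables together
  - y is divisible by 4: restricts y to multiples of 4

Modular obstruction: writing y = 4y', every remaining term of the linear equation is divisible by 2, so the left side is ≡ 0 (mod 2); but the right side -17 ≡ 1 (mod 2). No integers can satisfy it.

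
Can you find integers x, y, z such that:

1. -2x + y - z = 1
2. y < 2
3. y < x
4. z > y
Yes

Take x = -1, y = -2, z = -1. Substituting into each constraint:
  (1) -2(-1) + (-2) + 1 = 1 ✓
  (2) -2 < 2 ✓
  (3) -2 < -1 ✓
  (4) -1 > -2 ✓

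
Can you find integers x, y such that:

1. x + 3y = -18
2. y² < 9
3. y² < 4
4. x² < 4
No

A contradictory subset is {x + 3y = -18, y² < 4, x² < 4}. No integer assignment can satisfy these jointly:

  - x + 3y = -18: is a linear equation tying the variables together
  - y² < 4: restricts y to |y| ≤ 1
  - x² < 4: restricts x to |x| ≤ 1

Range argument: with x ∈ [-1, 1], y ∈ [-1, 1], the left side of the equation is at least -4, but the right side is -18 < -4. No integer solution exists.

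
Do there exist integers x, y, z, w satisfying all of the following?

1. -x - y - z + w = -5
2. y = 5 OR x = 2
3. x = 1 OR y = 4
Yes

Take x = 1, y = 5, z = 0, w = 1. Substituting into each constraint:
  (1) (-1) + (-5) + 0 + 1 = -5 ✓
  (2) y = 5, target 5 ✓ (first branch holds)
  (3) x = 1, target 1 ✓ (first branch holds)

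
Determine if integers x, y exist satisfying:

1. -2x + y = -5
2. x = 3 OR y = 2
Yes

Take x = 3, y = 1. Substituting into each constraint:
  (1) -2(3) + 1 = -5 ✓
  (2) x = 3, target 3 ✓ (first branch holds)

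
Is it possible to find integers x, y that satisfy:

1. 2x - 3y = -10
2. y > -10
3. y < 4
Yes

Take x = -2, y = 2. Substituting into each constraint:
  (1) 2(-2) - 3(2) = -10 ✓
  (2) 2 > -10 ✓
  (3) 2 < 4 ✓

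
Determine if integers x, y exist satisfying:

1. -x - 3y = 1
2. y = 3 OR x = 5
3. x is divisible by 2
Yes

Take x = -10, y = 3. Substituting into each constraint:
  (1) 10 - 3(3) = 1 ✓
  (2) y = 3, target 3 ✓ (first branch holds)
  (3) -10 = 2 × -5, remainder 0 ✓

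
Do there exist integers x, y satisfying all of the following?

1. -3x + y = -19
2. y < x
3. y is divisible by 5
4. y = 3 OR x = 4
No

A contradictory subset is {-3x + y = -19, y is divisible by 5, y = 3 OR x = 4}. No integer assignment can satisfy these jointly:

  - -3x + y = -19: is a linear equation tying the variables together
  - y is divisible by 5: restricts y to multiples of 5
  - y = 3 OR x = 4: forces a choice: either y = 3 or x = 4

Split on the disjunction (y = 3 OR x = 4):
  • If y = 3: this contradicts the divisibility constraint — 3 is not a multiple of 5.
  • If x = 4: with x = 4, writing y = 5y', every remaining term of the linear equation is divisible by 5, so the left side is ≡ 0 (mod 5); but the right side -7 ≡ 3 (mod 5). No integers can satisfy it.
Both branches are infeasible, so the system has no integer solution.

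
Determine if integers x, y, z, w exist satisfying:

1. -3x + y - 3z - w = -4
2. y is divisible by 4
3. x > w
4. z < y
Yes

Take x = 2, y = 0, z = -1, w = 1. Substituting into each constraint:
  (1) -3(2) + 0 - 3(-1) + (-1) = -4 ✓
  (2) 0 = 4 × 0, remainder 0 ✓
  (3) 2 > 1 ✓
  (4) -1 < 0 ✓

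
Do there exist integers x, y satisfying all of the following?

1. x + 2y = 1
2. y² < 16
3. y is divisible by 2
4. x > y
Yes

Take x = 1, y = 0. Substituting into each constraint:
  (1) 1 + 2(0) = 1 ✓
  (2) y² = (0)² = 0, and 0 < 16 ✓
  (3) 0 = 2 × 0, remainder 0 ✓
  (4) 1 > 0 ✓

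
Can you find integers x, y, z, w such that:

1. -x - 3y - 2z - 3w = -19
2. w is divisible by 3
Yes

Take x = 19, y = 0, z = 0, w = 0. Substituting into each constraint:
  (1) (-19) - 3(0) - 2(0) - 3(0) = -19 ✓
  (2) 0 = 3 × 0, remainder 0 ✓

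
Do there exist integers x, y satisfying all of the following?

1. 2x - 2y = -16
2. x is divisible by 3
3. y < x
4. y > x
No

A contradictory subset is {y < x, y > x}. No integer assignment can satisfy these jointly:

  - y < x: bounds one variable relative to another variable
  - y > x: bounds one variable relative to another variable

Direct contradiction: x > y and y > x cannot both hold.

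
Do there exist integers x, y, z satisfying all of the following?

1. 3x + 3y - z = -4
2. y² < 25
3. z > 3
Yes

Take x = 0, y = 0, z = 4. Substituting into each constraint:
  (1) 3(0) + 3(0) + (-4) = -4 ✓
  (2) y² = (0)² = 0, and 0 < 25 ✓
  (3) 4 > 3 ✓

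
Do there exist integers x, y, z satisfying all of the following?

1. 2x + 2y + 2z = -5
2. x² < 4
No

Even the single constraint (2x + 2y + 2z = -5) is infeasible over the integers.

  - 2x + 2y + 2z = -5: every term on the left is divisible by 2, so the LHS ≡ 0 (mod 2), but the RHS -5 is not — no integer solution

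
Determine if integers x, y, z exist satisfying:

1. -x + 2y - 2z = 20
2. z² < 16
Yes

Take x = -20, y = 0, z = 0. Substituting into each constraint:
  (1) 20 + 2(0) - 2(0) = 20 ✓
  (2) z² = (0)² = 0, and 0 < 16 ✓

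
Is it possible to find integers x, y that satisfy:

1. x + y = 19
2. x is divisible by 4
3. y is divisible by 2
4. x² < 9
No

A contradictory subset is {x + y = 19, x is divisible by 4, y is divisible by 2}. No integer assignment can satisfy these jointly:

  - x + y = 19: is a linear equation tying the variables together
  - x is divisible by 4: restricts x to multiples of 4
  - y is divisible by 2: restricts y to multiples of 2

Modular obstruction: writing x = 4x' and writing y = 2y', every remaining term of the linear equation is divisible by 2, so the left side is ≡ 0 (mod 2); but the right side 19 ≡ 1 (mod 2). No integers can satisfy it.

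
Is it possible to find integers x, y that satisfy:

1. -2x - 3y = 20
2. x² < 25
Yes

Take x = -1, y = -6. Substituting into each constraint:
  (1) -2(-1) - 3(-6) = 20 ✓
  (2) x² = (-1)² = 1, and 1 < 25 ✓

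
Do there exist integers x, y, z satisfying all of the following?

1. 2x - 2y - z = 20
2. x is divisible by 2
Yes

Take x = 0, y = -10, z = 0. Substituting into each constraint:
  (1) 2(0) - 2(-10) + 0 = 20 ✓
  (2) 0 = 2 × 0, remainder 0 ✓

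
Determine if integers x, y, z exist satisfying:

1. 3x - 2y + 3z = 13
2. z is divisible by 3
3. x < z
Yes

Take x = -1, y = -8, z = 0. Substituting into each constraint:
  (1) 3(-1) - 2(-8) + 3(0) = 13 ✓
  (2) 0 = 3 × 0, remainder 0 ✓
  (3) -1 < 0 ✓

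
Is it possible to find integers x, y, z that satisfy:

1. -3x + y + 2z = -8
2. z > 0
Yes

Take x = 0, y = -10, z = 1. Substituting into each constraint:
  (1) -3(0) + (-10) + 2(1) = -8 ✓
  (2) 1 > 0 ✓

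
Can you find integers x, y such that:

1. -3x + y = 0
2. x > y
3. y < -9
Yes

Take x = -4, y = -12. Substituting into each constraint:
  (1) -3(-4) + (-12) = 0 ✓
  (2) -4 > -12 ✓
  (3) -12 < -9 ✓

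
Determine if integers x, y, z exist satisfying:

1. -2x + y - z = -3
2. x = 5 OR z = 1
Yes

Take x = 5, y = 0, z = -7. Substituting into each constraint:
  (1) -2(5) + 0 + 7 = -3 ✓
  (2) x = 5, target 5 ✓ (first branch holds)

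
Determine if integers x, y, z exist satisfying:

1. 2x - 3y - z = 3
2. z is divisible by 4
Yes

Take x = 3, y = 1, z = 0. Substituting into each constraint:
  (1) 2(3) - 3(1) + 0 = 3 ✓
  (2) 0 = 4 × 0, remainder 0 ✓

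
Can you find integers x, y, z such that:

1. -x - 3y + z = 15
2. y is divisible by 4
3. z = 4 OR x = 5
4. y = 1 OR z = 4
Yes

Take x = -11, y = 0, z = 4. Substituting into each constraint:
  (1) 11 - 3(0) + 4 = 15 ✓
  (2) 0 = 4 × 0, remainder 0 ✓
  (3) z = 4, target 4 ✓ (first branch holds)
  (4) z = 4, target 4 ✓ (second branch holds)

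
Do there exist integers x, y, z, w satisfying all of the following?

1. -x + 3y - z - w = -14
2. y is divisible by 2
Yes

Take x = 0, y = 0, z = 0, w = 14. Substituting into each constraint:
  (1) 0 + 3(0) + 0 + (-14) = -14 ✓
  (2) 0 = 2 × 0, remainder 0 ✓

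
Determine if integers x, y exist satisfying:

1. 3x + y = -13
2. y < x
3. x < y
No

A contradictory subset is {y < x, x < y}. No integer assignment can satisfy these jointly:

  - y < x: bounds one variable relative to another variable
  - x < y: bounds one variable relative to another variable

Direct contradiction: x > y and y > x cannot both hold.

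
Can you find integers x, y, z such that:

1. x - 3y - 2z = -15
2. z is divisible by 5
Yes

Take x = 0, y = 5, z = 0. Substituting into each constraint:
  (1) 0 - 3(5) - 2(0) = -15 ✓
  (2) 0 = 5 × 0, remainder 0 ✓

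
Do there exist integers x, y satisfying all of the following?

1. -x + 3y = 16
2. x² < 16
Yes

Take x = -1, y = 5. Substituting into each constraint:
  (1) 1 + 3(5) = 16 ✓
  (2) x² = (-1)² = 1, and 1 < 16 ✓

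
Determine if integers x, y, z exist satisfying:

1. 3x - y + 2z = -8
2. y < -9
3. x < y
Yes

Take x = -12, y = -10, z = 9. Substituting into each constraint:
  (1) 3(-12) + 10 + 2(9) = -8 ✓
  (2) -10 < -9 ✓
  (3) -12 < -10 ✓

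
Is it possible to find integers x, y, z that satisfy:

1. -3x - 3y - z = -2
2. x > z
Yes

Take x = 0, y = 1, z = -1. Substituting into each constraint:
  (1) -3(0) - 3(1) + 1 = -2 ✓
  (2) 0 > -1 ✓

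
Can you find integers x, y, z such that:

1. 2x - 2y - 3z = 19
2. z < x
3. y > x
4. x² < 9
Yes

Take x = 0, y = 1, z = -7. Substituting into each constraint:
  (1) 2(0) - 2(1) - 3(-7) = 19 ✓
  (2) -7 < 0 ✓
  (3) 1 > 0 ✓
  (4) x² = (0)² = 0, and 0 < 9 ✓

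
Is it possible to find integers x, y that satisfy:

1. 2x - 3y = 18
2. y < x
Yes

Take x = -15, y = -16. Substituting into each constraint:
  (1) 2(-15) - 3(-16) = 18 ✓
  (2) -16 < -15 ✓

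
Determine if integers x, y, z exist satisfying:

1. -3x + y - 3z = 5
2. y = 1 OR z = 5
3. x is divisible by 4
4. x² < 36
Yes

Take x = 0, y = 20, z = 5. Substituting into each constraint:
  (1) -3(0) + 20 - 3(5) = 5 ✓
  (2) z = 5, target 5 ✓ (second branch holds)
  (3) 0 = 4 × 0, remainder 0 ✓
  (4) x² = (0)² = 0, and 0 < 36 ✓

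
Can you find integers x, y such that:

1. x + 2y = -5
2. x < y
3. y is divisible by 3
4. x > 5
No

A contradictory subset is {x + 2y = -5, x < y, x > 5}. No integer assignment can satisfy these jointly:

  - x + 2y = -5: is a linear equation tying the variables together
  - x < y: bounds one variable relative to another variable
  - x > 5: bounds one variable relative to a constant

Propagating the comparison: y > x and x ≥ 6 give y ≥ 7. Range argument: with x ∈ [6, ∞], y ∈ [7, ∞], the left side of the equation is at least 20, but the right side is -5 < 20. No integer solution exists.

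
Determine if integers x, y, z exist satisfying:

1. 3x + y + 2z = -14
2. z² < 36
Yes

Take x = 0, y = -14, z = 0. Substituting into each constraint:
  (1) 3(0) + (-14) + 2(0) = -14 ✓
  (2) z² = (0)² = 0, and 0 < 36 ✓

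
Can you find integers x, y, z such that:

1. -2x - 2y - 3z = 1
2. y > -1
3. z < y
Yes

Take x = -4, y = 2, z = 1. Substituting into each constraint:
  (1) -2(-4) - 2(2) - 3(1) = 1 ✓
  (2) 2 > -1 ✓
  (3) 1 < 2 ✓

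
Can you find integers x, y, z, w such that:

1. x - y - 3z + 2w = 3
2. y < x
Yes

Take x = 0, y = -1, z = 0, w = 1. Substituting into each constraint:
  (1) 0 + 1 - 3(0) + 2(1) = 3 ✓
  (2) -1 < 0 ✓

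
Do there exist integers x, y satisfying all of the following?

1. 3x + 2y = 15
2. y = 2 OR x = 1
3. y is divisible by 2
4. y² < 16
No

A contradictory subset is {3x + 2y = 15, y = 2 OR x = 1, y² < 16}. No integer assignment can satisfy these jointly:

  - 3x + 2y = 15: is a linear equation tying the variables together
  - y = 2 OR x = 1: forces a choice: either y = 2 or x = 1
  - y² < 16: restricts y to |y| ≤ 3

Split on the disjunction (y = 2 OR x = 1):
  • If y = 2: with y = 2, every remaining term of the linear equation is divisible by 3, so the left side is ≡ 0 (mod 3); but the right side 11 ≡ 2 (mod 3). No integers can satisfy it.
  • If x = 1: the equation forces y = 6, but y² < 16 requires |y| ≤ 3.
Both branches are infeasible, so the system has no integer solution.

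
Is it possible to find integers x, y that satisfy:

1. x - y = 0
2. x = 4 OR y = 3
Yes

Take x = 3, y = 3. Substituting into each constraint:
  (1) 3 + (-3) = 0 ✓
  (2) y = 3, target 3 ✓ (second branch holds)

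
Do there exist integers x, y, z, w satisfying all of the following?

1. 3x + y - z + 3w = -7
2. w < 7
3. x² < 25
Yes

Take x = -2, y = 0, z = 1, w = 0. Substituting into each constraint:
  (1) 3(-2) + 0 + (-1) + 3(0) = -7 ✓
  (2) 0 < 7 ✓
  (3) x² = (-2)² = 4, and 4 < 25 ✓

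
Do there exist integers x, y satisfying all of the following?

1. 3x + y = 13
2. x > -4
Yes

Take x = 4, y = 1. Substituting into each constraint:
  (1) 3(4) + 1 = 13 ✓
  (2) 4 > -4 ✓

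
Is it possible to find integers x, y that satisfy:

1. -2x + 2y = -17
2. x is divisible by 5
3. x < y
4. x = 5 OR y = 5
No

Even the single constraint (-2x + 2y = -17) is infeasible over the integers.

  - -2x + 2y = -17: every term on the left is divisible by 2, so the LHS ≡ 0 (mod 2), but the RHS -17 is not — no integer solution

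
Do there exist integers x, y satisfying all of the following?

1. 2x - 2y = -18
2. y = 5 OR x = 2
Yes

Take x = -4, y = 5. Substituting into each constraint:
  (1) 2(-4) - 2(5) = -18 ✓
  (2) y = 5, target 5 ✓ (first branch holds)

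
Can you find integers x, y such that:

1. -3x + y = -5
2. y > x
Yes

Take x = 3, y = 4. Substituting into each constraint:
  (1) -3(3) + 4 = -5 ✓
  (2) 4 > 3 ✓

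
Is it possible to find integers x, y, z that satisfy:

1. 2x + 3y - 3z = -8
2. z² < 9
Yes

Take x = 2, y = -4, z = 0. Substituting into each constraint:
  (1) 2(2) + 3(-4) - 3(0) = -8 ✓
  (2) z² = (0)² = 0, and 0 < 9 ✓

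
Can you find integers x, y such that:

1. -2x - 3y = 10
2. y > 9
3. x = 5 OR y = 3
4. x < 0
No

A contradictory subset is {y > 9, x = 5 OR y = 3, x < 0}. No integer assignment can satisfy these jointly:

  - y > 9: bounds one variable relative to a constant
  - x = 5 OR y = 3: forces a choice: either x = 5 or y = 3
  - x < 0: bounds one variable relative to a constant

Split on the disjunction (x = 5 OR y = 3):
  • If x = 5: this contradicts the bound x ≤ -1.
  • If y = 3: this contradicts the bound y ≥ 10.
Both branches are infeasible, so the system has no integer solution.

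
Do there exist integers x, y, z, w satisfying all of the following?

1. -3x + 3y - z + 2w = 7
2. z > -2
Yes

Take x = 0, y = 1, z = 0, w = 2. Substituting into each constraint:
  (1) -3(0) + 3(1) + 0 + 2(2) = 7 ✓
  (2) 0 > -2 ✓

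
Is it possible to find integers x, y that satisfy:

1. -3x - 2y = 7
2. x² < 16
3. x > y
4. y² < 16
Yes

Take x = -1, y = -2. Substituting into each constraint:
  (1) -3(-1) - 2(-2) = 7 ✓
  (2) x² = (-1)² = 1, and 1 < 16 ✓
  (3) -1 > -2 ✓
  (4) y² = (-2)² = 4, and 4 < 16 ✓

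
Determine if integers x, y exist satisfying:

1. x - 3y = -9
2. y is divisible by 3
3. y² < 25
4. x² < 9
Yes

Take x = 0, y = 3. Substituting into each constraint:
  (1) 0 - 3(3) = -9 ✓
  (2) 3 = 3 × 1, remainder 0 ✓
  (3) y² = (3)² = 9, and 9 < 25 ✓
  (4) x² = (0)² = 0, and 0 < 9 ✓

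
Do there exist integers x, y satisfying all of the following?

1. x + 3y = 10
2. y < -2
Yes

Take x = 19, y = -3. Substituting into each constraint:
  (1) 19 + 3(-3) = 10 ✓
  (2) -3 < -2 ✓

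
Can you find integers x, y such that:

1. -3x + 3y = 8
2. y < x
No

Even the single constraint (-3x + 3y = 8) is infeasible over the integers.

  - -3x + 3y = 8: every term on the left is divisible by 3, so the LHS ≡ 0 (mod 3), but the RHS 8 is not — no integer solution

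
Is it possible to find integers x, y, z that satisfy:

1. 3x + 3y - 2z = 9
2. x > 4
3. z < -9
Yes

Take x = 5, y = -10, z = -12. Substituting into each constraint:
  (1) 3(5) + 3(-10) - 2(-12) = 9 ✓
  (2) 5 > 4 ✓
  (3) -12 < -9 ✓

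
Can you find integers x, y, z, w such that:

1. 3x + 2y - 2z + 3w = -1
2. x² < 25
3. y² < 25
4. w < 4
Yes

Take x = 0, y = 0, z = 2, w = 1. Substituting into each constraint:
  (1) 3(0) + 2(0) - 2(2) + 3(1) = -1 ✓
  (2) x² = (0)² = 0, and 0 < 25 ✓
  (3) y² = (0)² = 0, and 0 < 25 ✓
  (4) 1 < 4 ✓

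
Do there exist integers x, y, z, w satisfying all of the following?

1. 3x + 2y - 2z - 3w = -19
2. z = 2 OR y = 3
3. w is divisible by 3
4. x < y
Yes

Take x = -9, y = 3, z = -1, w = 0. Substituting into each constraint:
  (1) 3(-9) + 2(3) - 2(-1) - 3(0) = -19 ✓
  (2) y = 3, target 3 ✓ (second branch holds)
  (3) 0 = 3 × 0, remainder 0 ✓
  (4) -9 < 3 ✓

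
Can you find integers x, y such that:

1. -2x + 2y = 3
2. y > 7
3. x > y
No

Even the single constraint (-2x + 2y = 3) is infeasible over the integers.

  - -2x + 2y = 3: every term on the left is divisible by 2, so the LHS ≡ 0 (mod 2), but the RHS 3 is not — no integer solution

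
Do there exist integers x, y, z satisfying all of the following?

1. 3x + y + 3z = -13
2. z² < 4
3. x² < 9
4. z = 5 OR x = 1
Yes

Take x = 1, y = -16, z = 0. Substituting into each constraint:
  (1) 3(1) + (-16) + 3(0) = -13 ✓
  (2) z² = (0)² = 0, and 0 < 4 ✓
  (3) x² = (1)² = 1, and 1 < 9 ✓
  (4) x = 1, target 1 ✓ (second branch holds)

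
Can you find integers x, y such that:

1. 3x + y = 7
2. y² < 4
Yes

Take x = 2, y = 1. Substituting into each constraint:
  (1) 3(2) + 1 = 7 ✓
  (2) y² = (1)² = 1, and 1 < 4 ✓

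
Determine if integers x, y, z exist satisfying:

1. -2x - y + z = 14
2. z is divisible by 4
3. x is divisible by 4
Yes

Take x = 0, y = -14, z = 0. Substituting into each constraint:
  (1) -2(0) + 14 + 0 = 14 ✓
  (2) 0 = 4 × 0, remainder 0 ✓
  (3) 0 = 4 × 0, remainder 0 ✓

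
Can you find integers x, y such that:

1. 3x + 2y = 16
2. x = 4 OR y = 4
Yes

Take x = 4, y = 2. Substituting into each constraint:
  (1) 3(4) + 2(2) = 16 ✓
  (2) x = 4, target 4 ✓ (first branch holds)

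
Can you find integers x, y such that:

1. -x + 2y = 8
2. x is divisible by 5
Yes

Take x = 0, y = 4. Substituting into each constraint:
  (1) 0 + 2(4) = 8 ✓
  (2) 0 = 5 × 0, remainder 0 ✓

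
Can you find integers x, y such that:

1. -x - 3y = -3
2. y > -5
Yes

Take x = 0, y = 1. Substituting into each constraint:
  (1) 0 - 3(1) = -3 ✓
  (2) 1 > -5 ✓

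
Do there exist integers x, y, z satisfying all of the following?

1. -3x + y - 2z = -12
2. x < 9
Yes

Take x = 4, y = 0, z = 0. Substituting into each constraint:
  (1) -3(4) + 0 - 2(0) = -12 ✓
  (2) 4 < 9 ✓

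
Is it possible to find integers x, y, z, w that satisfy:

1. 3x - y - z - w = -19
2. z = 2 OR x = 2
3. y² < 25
Yes

Take x = 0, y = 0, z = 2, w = 17. Substituting into each constraint:
  (1) 3(0) + 0 + (-2) + (-17) = -19 ✓
  (2) z = 2, target 2 ✓ (first branch holds)
  (3) y² = (0)² = 0, and 0 < 25 ✓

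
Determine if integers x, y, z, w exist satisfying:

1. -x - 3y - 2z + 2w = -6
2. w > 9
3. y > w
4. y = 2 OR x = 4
Yes

Take x = 4, y = 12, z = -6, w = 11. Substituting into each constraint:
  (1) (-4) - 3(12) - 2(-6) + 2(11) = -6 ✓
  (2) 11 > 9 ✓
  (3) 12 > 11 ✓
  (4) x = 4, target 4 ✓ (second branch holds)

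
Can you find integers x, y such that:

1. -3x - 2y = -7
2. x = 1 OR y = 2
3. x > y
No

The full constraint system is jointly infeasible over the integers. Each constraint and what it forces:

  - -3x - 2y = -7: is a linear equation tying the variables together
  - x = 1 OR y = 2: forces a choice: either x = 1 or y = 2
  - x > y: bounds one variable relative to another variable

Split on the disjunction (x = 1 OR y = 2):
  • If x = 1: the equation forces y = 2, giving (x, y) = (1, 2), which violates x > y.
  • If y = 2: the equation forces x = 1, giving (y, x) = (2, 1), which violates x > y.
Both branches are infeasible, so the system has no integer solution.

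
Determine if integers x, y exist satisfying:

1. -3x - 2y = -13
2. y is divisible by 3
No

The full constraint system is jointly infeasible over the integers. Each constraint and what it forces:

  - -3x - 2y = -13: is a linear equation tying the variables together
  - y is divisible by 3: restricts y to multiples of 3

Modular obstruction: writing y = 3y', every remaining term of the linear equation is divisible by 3, so the left side is ≡ 0 (mod 3); but the right side -13 ≡ 2 (mod 3). No integers can satisfy it.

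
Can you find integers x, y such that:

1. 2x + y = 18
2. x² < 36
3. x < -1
Yes

Take x = -2, y = 22. Substituting into each constraint:
  (1) 2(-2) + 22 = 18 ✓
  (2) x² = (-2)² = 4, and 4 < 36 ✓
  (3) -2 < -1 ✓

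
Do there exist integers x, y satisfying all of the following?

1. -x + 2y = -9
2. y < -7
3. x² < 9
No

The full constraint system is jointly infeasible over the integers. Each constraint and what it forces:

  - -x + 2y = -9: is a linear equation tying the variables together
  - y < -7: bounds one variable relative to a constant
  - x² < 9: restricts x to |x| ≤ 2

Range argument: with x ∈ [-2, 2], y ∈ [−∞, -8], the left side of the equation is at most -14, but the right side is -9 > -14. No integer solution exists.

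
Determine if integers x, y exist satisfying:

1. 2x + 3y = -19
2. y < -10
Yes

Take x = 7, y = -11. Substituting into each constraint:
  (1) 2(7) + 3(-11) = -19 ✓
  (2) -11 < -10 ✓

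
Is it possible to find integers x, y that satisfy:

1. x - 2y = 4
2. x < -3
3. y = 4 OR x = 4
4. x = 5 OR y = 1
No

A contradictory subset is {x - 2y = 4, x < -3, y = 4 OR x = 4}. No integer assignment can satisfy these jointly:

  - x - 2y = 4: is a linear equation tying the variables together
  - x < -3: bounds one variable relative to a constant
  - y = 4 OR x = 4: forces a choice: either y = 4 or x = 4

Split on the disjunction (y = 4 OR x = 4):
  • If y = 4: the equation forces x = 12, which contradicts the bound x ≤ -4.
  • If x = 4: this contradicts the bound x ≤ -4.
Both branches are infeasible, so the system has no integer solution.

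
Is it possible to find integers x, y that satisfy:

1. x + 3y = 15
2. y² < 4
Yes

Take x = 15, y = 0. Substituting into each constraint:
  (1) 15 + 3(0) = 15 ✓
  (2) y² = (0)² = 0, and 0 < 4 ✓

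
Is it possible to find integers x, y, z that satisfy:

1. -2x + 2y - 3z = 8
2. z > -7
Yes

Take x = -4, y = 0, z = 0. Substituting into each constraint:
  (1) -2(-4) + 2(0) - 3(0) = 8 ✓
  (2) 0 > -7 ✓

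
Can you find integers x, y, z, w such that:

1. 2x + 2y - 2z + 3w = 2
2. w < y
Yes

Take x = 0, y = 1, z = 0, w = 0. Substituting into each constraint:
  (1) 2(0) + 2(1) - 2(0) + 3(0) = 2 ✓
  (2) 0 < 1 ✓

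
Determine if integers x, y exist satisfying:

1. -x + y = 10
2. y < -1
Yes

Take x = -12, y = -2. Substituting into each constraint:
  (1) 12 + (-2) = 10 ✓
  (2) -2 < -1 ✓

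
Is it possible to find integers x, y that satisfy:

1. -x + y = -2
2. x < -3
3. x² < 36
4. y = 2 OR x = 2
No

A contradictory subset is {-x + y = -2, x < -3, y = 2 OR x = 2}. No integer assignment can satisfy these jointly:

  - -x + y = -2: is a linear equation tying the variables together
  - x < -3: bounds one variable relative to a constant
  - y = 2 OR x = 2: forces a choice: either y = 2 or x = 2

Split on the disjunction (y = 2 OR x = 2):
  • If y = 2: the equation forces x = 4, which contradicts the bound x ≤ -4.
  • If x = 2: this contradicts the bound x ≤ -4.
Both branches are infeasible, so the system has no integer solution.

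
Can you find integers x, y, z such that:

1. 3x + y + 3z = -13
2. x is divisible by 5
Yes

Take x = 0, y = -13, z = 0. Substituting into each constraint:
  (1) 3(0) + (-13) + 3(0) = -13 ✓
  (2) 0 = 5 × 0, remainder 0 ✓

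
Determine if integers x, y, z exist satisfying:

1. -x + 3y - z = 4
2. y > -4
Yes

Take x = 2, y = 2, z = 0. Substituting into each constraint:
  (1) (-2) + 3(2) + 0 = 4 ✓
  (2) 2 > -4 ✓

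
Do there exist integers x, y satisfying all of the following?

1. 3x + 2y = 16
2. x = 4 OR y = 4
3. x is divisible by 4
Yes

Take x = 4, y = 2. Substituting into each constraint:
  (1) 3(4) + 2(2) = 16 ✓
  (2) x = 4, target 4 ✓ (first branch holds)
  (3) 4 = 4 × 1, remainder 0 ✓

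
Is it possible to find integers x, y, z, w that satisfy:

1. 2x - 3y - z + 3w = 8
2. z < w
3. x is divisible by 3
Yes

Take x = 0, y = -1, z = 1, w = 2. Substituting into each constraint:
  (1) 2(0) - 3(-1) + (-1) + 3(2) = 8 ✓
  (2) 1 < 2 ✓
  (3) 0 = 3 × 0, remainder 0 ✓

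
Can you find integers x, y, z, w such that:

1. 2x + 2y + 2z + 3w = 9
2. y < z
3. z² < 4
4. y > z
No

A contradictory subset is {y < z, y > z}. No integer assignment can satisfy these jointly:

  - y < z: bounds one variable relative to another variable
  - y > z: bounds one variable relative to another variable

Direct contradiction: z > y and y > z cannot both hold.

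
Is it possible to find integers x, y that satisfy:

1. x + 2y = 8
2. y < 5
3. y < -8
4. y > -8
No

A contradictory subset is {y < -8, y > -8}. No integer assignment can satisfy these jointly:

  - y < -8: bounds one variable relative to a constant
  - y > -8: bounds one variable relative to a constant

Direct contradiction: the bounds on y require y ≥ -7 and y ≤ -9 simultaneously, which is empty.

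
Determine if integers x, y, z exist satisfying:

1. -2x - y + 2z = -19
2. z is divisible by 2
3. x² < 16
Yes

Take x = 2, y = 15, z = 0. Substituting into each constraint:
  (1) -2(2) + (-15) + 2(0) = -19 ✓
  (2) 0 = 2 × 0, remainder 0 ✓
  (3) x² = (2)² = 4, and 4 < 16 ✓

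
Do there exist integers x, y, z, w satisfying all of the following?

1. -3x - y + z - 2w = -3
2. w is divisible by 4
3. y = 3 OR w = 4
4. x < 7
Yes

Take x = -2, y = 0, z = -1, w = 4. Substituting into each constraint:
  (1) -3(-2) + 0 + (-1) - 2(4) = -3 ✓
  (2) 4 = 4 × 1, remainder 0 ✓
  (3) w = 4, target 4 ✓ (second branch holds)
  (4) -2 < 7 ✓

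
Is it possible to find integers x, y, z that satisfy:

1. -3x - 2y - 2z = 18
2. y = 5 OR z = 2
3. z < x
Yes

Take x = -4, y = 5, z = -8. Substituting into each constraint:
  (1) -3(-4) - 2(5) - 2(-8) = 18 ✓
  (2) y = 5, target 5 ✓ (first branch holds)
  (3) -8 < -4 ✓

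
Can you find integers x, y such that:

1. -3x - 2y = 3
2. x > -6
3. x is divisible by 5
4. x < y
Yes

Take x = -5, y = 6. Substituting into each constraint:
  (1) -3(-5) - 2(6) = 3 ✓
  (2) -5 > -6 ✓
  (3) -5 = 5 × -1, remainder 0 ✓
  (4) -5 < 6 ✓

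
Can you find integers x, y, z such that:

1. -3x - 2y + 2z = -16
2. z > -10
Yes

Take x = 4, y = 2, z = 0. Substituting into each constraint:
  (1) -3(4) - 2(2) + 2(0) = -16 ✓
  (2) 0 > -10 ✓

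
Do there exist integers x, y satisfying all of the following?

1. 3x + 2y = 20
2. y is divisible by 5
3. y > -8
Yes

Take x = -10, y = 25. Substituting into each constraint:
  (1) 3(-10) + 2(25) = 20 ✓
  (2) 25 = 5 × 5, remainder 0 ✓
  (3) 25 > -8 ✓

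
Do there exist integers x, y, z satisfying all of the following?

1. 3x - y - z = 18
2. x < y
Yes

Take x = -1, y = 0, z = -21. Substituting into each constraint:
  (1) 3(-1) + 0 + 21 = 18 ✓
  (2) -1 < 0 ✓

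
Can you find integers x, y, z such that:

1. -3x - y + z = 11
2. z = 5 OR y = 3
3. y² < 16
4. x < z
Yes

Take x = -6, y = 3, z = -4. Substituting into each constraint:
  (1) -3(-6) + (-3) + (-4) = 11 ✓
  (2) y = 3, target 3 ✓ (second branch holds)
  (3) y² = (3)² = 9, and 9 < 16 ✓
  (4) -6 < -4 ✓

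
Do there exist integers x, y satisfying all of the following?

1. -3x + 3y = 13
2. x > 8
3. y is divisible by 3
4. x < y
No

Even the single constraint (-3x + 3y = 13) is infeasible over the integers.

  - -3x + 3y = 13: every term on the left is divisible by 3, so the LHS ≡ 0 (mod 3), but the RHS 13 is not — no integer solution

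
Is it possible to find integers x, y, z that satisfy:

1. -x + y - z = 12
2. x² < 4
Yes

Take x = 0, y = 0, z = -12. Substituting into each constraint:
  (1) 0 + 0 + 12 = 12 ✓
  (2) x² = (0)² = 0, and 0 < 4 ✓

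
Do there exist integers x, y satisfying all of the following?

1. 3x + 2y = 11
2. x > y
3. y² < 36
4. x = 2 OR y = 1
Yes

Take x = 3, y = 1. Substituting into each constraint:
  (1) 3(3) + 2(1) = 11 ✓
  (2) 3 > 1 ✓
  (3) y² = (1)² = 1, and 1 < 36 ✓
  (4) y = 1, target 1 ✓ (second branch holds)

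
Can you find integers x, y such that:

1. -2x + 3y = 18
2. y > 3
Yes

Take x = 0, y = 6. Substituting into each constraint:
  (1) -2(0) + 3(6) = 18 ✓
  (2) 6 > 3 ✓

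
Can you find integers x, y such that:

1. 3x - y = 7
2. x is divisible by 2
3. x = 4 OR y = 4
Yes

Take x = 4, y = 5. Substituting into each constraint:
  (1) 3(4) + (-5) = 7 ✓
  (2) 4 = 2 × 2, remainder 0 ✓
  (3) x = 4, target 4 ✓ (first branch holds)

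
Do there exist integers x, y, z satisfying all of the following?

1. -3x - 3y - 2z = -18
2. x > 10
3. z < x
Yes

Take x = 11, y = -5, z = 0. Substituting into each constraint:
  (1) -3(11) - 3(-5) - 2(0) = -18 ✓
  (2) 11 > 10 ✓
  (3) 0 < 11 ✓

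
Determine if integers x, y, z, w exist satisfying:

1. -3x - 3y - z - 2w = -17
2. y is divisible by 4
Yes

Take x = 5, y = 0, z = 0, w = 1. Substituting into each constraint:
  (1) -3(5) - 3(0) + 0 - 2(1) = -17 ✓
  (2) 0 = 4 × 0, remainder 0 ✓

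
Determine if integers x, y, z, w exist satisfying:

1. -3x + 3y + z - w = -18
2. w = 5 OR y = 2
Yes

Take x = 0, y = 0, z = -13, w = 5. Substituting into each constraint:
  (1) -3(0) + 3(0) + (-13) + (-5) = -18 ✓
  (2) w = 5, target 5 ✓ (first branch holds)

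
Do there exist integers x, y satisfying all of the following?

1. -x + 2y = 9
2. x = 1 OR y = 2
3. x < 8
Yes

Take x = 1, y = 5. Substituting into each constraint:
  (1) (-1) + 2(5) = 9 ✓
  (2) x = 1, target 1 ✓ (first branch holds)
  (3) 1 < 8 ✓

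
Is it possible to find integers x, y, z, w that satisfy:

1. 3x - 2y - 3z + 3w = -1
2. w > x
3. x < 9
Yes

Take x = -1, y = -1, z = 0, w = 0. Substituting into each constraint:
  (1) 3(-1) - 2(-1) - 3(0) + 3(0) = -1 ✓
  (2) 0 > -1 ✓
  (3) -1 < 9 ✓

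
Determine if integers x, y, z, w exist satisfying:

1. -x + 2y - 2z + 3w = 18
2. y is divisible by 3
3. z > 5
Yes

Take x = -30, y = 0, z = 6, w = 0. Substituting into each constraint:
  (1) 30 + 2(0) - 2(6) + 3(0) = 18 ✓
  (2) 0 = 3 × 0, remainder 0 ✓
  (3) 6 > 5 ✓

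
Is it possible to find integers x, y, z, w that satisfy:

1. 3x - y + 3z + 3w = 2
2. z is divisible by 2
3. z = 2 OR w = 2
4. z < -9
Yes

Take x = 9, y = 1, z = -10, w = 2. Substituting into each constraint:
  (1) 3(9) + (-1) + 3(-10) + 3(2) = 2 ✓
  (2) -10 = 2 × -5, remainder 0 ✓
  (3) w = 2, target 2 ✓ (second branch holds)
  (4) -10 < -9 ✓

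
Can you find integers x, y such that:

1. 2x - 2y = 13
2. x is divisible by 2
No

Even the single constraint (2x - 2y = 13) is infeasible over the integers.

  - 2x - 2y = 13: every term on the left is divisible by 2, so the LHS ≡ 0 (mod 2), but the RHS 13 is not — no integer solution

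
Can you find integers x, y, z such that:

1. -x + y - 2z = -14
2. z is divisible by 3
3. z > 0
Yes

Take x = 0, y = -8, z = 3. Substituting into each constraint:
  (1) 0 + (-8) - 2(3) = -14 ✓
  (2) 3 = 3 × 1, remainder 0 ✓
  (3) 3 > 0 ✓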